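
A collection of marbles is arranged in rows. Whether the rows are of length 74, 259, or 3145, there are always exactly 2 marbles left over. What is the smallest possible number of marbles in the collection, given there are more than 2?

44032

N − 2 must be a common multiple of 74, 259, and 3145.
74 = 2 × 37
259 = 7 × 37
3145 = 5 × 17 × 37
LCM(74, 259, 3145) = 2 × 5 × 7 × 17 × 37 = 44030.
Smallest N > 2 is LCM + 2 = 44030 + 2 = 44032.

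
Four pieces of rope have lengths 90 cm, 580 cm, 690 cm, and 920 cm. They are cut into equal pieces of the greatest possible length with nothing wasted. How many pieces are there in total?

228

Piece length = gcd(90, 580, 690, 920).
90 = 2 × 3^2 × 5
580 = 2^2 × 5 × 29
690 = 2 × 3 × 5 × 23
920 = 2^3 × 5 × 23
gcd(90, 580, 690, 920) = 2 × 5 = 10.
Total pieces = 90/10 + 580/10 + 690/10 + 920/10 = 9 + 58 + 69 + 92 = 228.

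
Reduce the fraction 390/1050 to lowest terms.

13/35

390 = 2 × 3 × 5 × 13
1050 = 2 × 3 × 5^2 × 7
gcd(390, 1050) = 2 × 3 × 5 = 30.
Divide numerator and denominator by 30: 390/1050 = 13/35.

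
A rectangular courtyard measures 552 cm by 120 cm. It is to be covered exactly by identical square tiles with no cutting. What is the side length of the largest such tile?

The tile side must divide both 552 and 120, so the largest is their gcd.
552 = 2^3 × 3 × 23
120 = 2^3 × 3 × 5
gcd(552, 120) = 2^3 × 3 = 24.

24 cm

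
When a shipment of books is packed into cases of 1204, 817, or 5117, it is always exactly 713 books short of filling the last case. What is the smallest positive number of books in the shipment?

Being 713 short of a full case of size k means N ≡ −713 (mod k), i.e. N + 713 is a multiple of each size.
1204 = 2^2 × 7 × 43
817 = 19 × 43
5117 = 7 × 17 × 43
LCM(1204, 817, 5117) = 2^2 × 7 × 17 × 19 × 43 = 388892.
Smallest positive N is 388892 − 713 = 388179.

388179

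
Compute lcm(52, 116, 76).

52 = 2^2 × 13
116 = 2^2 × 29
76 = 2^2 × 19
LCM(52, 116, 76) = 2^2 × 13 × 19 × 29 = 28652.

28652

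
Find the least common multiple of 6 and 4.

6 = 2 × 3
4 = 2^2
LCM(6, 4) = 2^2 × 3 = 12.

12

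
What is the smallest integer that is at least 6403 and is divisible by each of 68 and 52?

7072

The integer must be a common multiple of 68 and 52, so a multiple of their LCM.
68 = 2^2 × 17
52 = 2^2 × 13
LCM(68, 52) = 2^2 × 13 × 17 = 884.
Smallest multiple of 884 that is ≥ 6403: ⌈6403/884⌉ × 884 = 8 × 884 = 7072.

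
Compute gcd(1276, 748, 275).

11

1276 = 2^2 × 11 × 29
748 = 2^2 × 11 × 17
275 = 5^2 × 11
gcd(1276, 748, 275) = 11.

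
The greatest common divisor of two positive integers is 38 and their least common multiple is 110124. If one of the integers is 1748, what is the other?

2394

For two integers, gcd × lcm = product, so the other is (38 × 110124) / 1748 = 4184712 / 1748 = 2394.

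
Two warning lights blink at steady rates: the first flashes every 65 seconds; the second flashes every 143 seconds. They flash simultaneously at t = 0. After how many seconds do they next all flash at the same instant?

715 seconds

We need the least common multiple of the intervals.
65 = 5 × 13
143 = 11 × 13
LCM(65, 143) = 5 × 11 × 13 = 715.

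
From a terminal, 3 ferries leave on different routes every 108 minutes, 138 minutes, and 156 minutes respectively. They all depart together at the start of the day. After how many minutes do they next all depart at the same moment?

32292 minutes

They coincide at every common multiple of the periods; the first is the LCM.
108 = 2^2 × 3^3
138 = 2 × 3 × 23
156 = 2^2 × 3 × 13
LCM(108, 138, 156) = 2^2 × 3^3 × 13 × 23 = 32292.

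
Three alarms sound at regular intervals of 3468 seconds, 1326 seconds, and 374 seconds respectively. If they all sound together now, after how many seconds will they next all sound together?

495924 seconds

The first simultaneous occurrence is after LCM of the individual periods.
3468 = 2^2 × 3 × 17^2
1326 = 2 × 3 × 13 × 17
374 = 2 × 11 × 17
LCM(3468, 1326, 374) = 2^2 × 3 × 11 × 13 × 17^2 = 495924.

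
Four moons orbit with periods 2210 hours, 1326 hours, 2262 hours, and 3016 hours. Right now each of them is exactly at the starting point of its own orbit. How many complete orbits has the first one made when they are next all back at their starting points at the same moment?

The first common completion time is the LCM of the periods.
2210 = 2 × 5 × 13 × 17
1326 = 2 × 3 × 13 × 17
2262 = 2 × 3 × 13 × 29
3016 = 2^3 × 13 × 29
LCM(2210, 1326, 2262, 3016) = 2^3 × 3 × 5 × 13 × 17 × 29 = 769080.
Orbits for period 2210: 769080 / 2210 = 348.

348 orbits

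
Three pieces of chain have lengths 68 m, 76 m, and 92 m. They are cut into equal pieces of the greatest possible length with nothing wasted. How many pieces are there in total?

Piece length = gcd(68, 76, 92).
68 = 2^2 × 17
76 = 2^2 × 19
92 = 2^2 × 23
gcd(68, 76, 92) = 2^2 = 4.
Total pieces = 68/4 + 76/4 + 92/4 = 17 + 19 + 23 = 59.

59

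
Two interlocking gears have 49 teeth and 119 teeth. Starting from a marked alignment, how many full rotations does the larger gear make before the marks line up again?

7 rotations

They are all back at their starting positions together after one LCM of the periods.
49 = 7^2
119 = 7 × 17
LCM(49, 119) = 7^2 × 17 = 833.
Rotations for period 119: 833 / 119 = 7.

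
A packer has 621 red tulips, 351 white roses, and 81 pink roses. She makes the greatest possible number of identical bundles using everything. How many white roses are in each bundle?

Number of bundles = gcd(621, 351, 81).
621 = 3^3 × 23
351 = 3^3 × 13
81 = 3^4
gcd(621, 351, 81) = 3^3 = 27.
white roses per bundle = 351 / 27 = 13.

13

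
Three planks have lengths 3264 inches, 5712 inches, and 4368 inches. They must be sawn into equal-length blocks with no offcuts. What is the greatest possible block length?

48 inches

The block length must divide every plank, so the greatest is gcd(3264, 5712, 4368).
3264 = 2^6 × 3 × 17
5712 = 2^4 × 3 × 7 × 17
4368 = 2^4 × 3 × 7 × 13
gcd(3264, 5712, 4368) = 2^4 × 3 = 48.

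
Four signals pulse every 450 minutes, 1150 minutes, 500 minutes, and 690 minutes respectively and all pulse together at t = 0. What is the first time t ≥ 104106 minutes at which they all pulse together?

Joint pulses occur at multiples of LCM(450, 1150, 500, 690).
450 = 2 × 3^2 × 5^2
1150 = 2 × 5^2 × 23
500 = 2^2 × 5^3
690 = 2 × 3 × 5 × 23
LCM(450, 1150, 500, 690) = 2^2 × 3^2 × 5^3 × 23 = 103500.
Smallest multiple of 103500 that is ≥ 104106: ⌈104106/103500⌉ × 103500 = 2 × 103500 = 207000.

207000 minutes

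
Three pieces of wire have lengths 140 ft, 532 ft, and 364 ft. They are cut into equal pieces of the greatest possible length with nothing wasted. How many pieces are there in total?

Piece length = gcd(140, 532, 364).
140 = 2^2 × 5 × 7
532 = 2^2 × 7 × 19
364 = 2^2 × 7 × 13
gcd(140, 532, 364) = 2^2 × 7 = 28.
Total pieces = 140/28 + 532/28 + 364/28 = 5 + 19 + 13 = 37.

37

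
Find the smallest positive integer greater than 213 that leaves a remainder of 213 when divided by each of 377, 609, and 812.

N − 213 must be a common multiple of 377, 609, and 812.
377 = 13 × 29
609 = 3 × 7 × 29
812 = 2^2 × 7 × 29
LCM(377, 609, 812) = 2^2 × 3 × 7 × 13 × 29 = 31668.
Smallest N > 213 is LCM + 213 = 31668 + 213 = 31881.

31881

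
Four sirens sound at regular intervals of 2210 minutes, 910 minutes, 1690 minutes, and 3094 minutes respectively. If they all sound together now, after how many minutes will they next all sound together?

201110 minutes

The first simultaneous occurrence is after LCM of the individual periods.
2210 = 2 × 5 × 13 × 17
910 = 2 × 5 × 7 × 13
1690 = 2 × 5 × 13^2
3094 = 2 × 7 × 13 × 17
LCM(2210, 910, 1690, 3094) = 2 × 5 × 7 × 13^2 × 17 = 201110.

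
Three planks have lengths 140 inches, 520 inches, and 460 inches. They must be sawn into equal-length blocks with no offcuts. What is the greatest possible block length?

The block length must divide every plank, so the greatest is gcd(140, 520, 460).
140 = 2^2 × 5 × 7
520 = 2^3 × 5 × 13
460 = 2^2 × 5 × 23
gcd(140, 520, 460) = 2^2 × 5 = 20.

20 inches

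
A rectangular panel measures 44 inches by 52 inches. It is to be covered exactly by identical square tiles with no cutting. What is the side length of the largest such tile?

The tile side must divide both 44 and 52, so the largest is their gcd.
44 = 2^2 × 11
52 = 2^2 × 13
gcd(44, 52) = 2^2 = 4.

4 inches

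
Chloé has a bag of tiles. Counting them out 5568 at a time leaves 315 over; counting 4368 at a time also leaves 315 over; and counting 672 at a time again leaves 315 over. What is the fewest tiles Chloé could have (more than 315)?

N − 315 must be a common multiple of 5568, 4368, and 672.
5568 = 2^6 × 3 × 29
4368 = 2^4 × 3 × 7 × 13
672 = 2^5 × 3 × 7
LCM(5568, 4368, 672) = 2^6 × 3 × 7 × 13 × 29 = 506688.
Smallest N > 315 is LCM + 315 = 506688 + 315 = 507003.

507003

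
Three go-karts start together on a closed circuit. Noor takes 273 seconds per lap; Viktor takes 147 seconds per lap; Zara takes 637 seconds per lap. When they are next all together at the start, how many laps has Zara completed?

3 laps

They are all back at their starting positions together after one LCM of the periods.
273 = 3 × 7 × 13
147 = 3 × 7^2
637 = 7^2 × 13
LCM(273, 147, 637) = 3 × 7^2 × 13 = 1911.
Laps for period 637: 1911 / 637 = 3.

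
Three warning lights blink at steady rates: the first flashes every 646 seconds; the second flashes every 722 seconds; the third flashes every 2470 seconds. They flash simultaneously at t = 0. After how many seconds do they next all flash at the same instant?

The first simultaneous occurrence is after LCM of the individual periods.
646 = 2 × 17 × 19
722 = 2 × 19^2
2470 = 2 × 5 × 13 × 19
LCM(646, 722, 2470) = 2 × 5 × 13 × 17 × 19^2 = 797810.

797810 seconds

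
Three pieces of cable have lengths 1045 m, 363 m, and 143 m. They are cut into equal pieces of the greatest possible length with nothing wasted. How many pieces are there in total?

Piece length = gcd(1045, 363, 143).
1045 = 5 × 11 × 19
363 = 3 × 11^2
143 = 11 × 13
gcd(1045, 363, 143) = 11.
Total pieces = 1045/11 + 363/11 + 143/11 = 95 + 33 + 13 = 141.

141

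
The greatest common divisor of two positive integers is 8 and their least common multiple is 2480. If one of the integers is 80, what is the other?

248

For two integers, gcd × lcm = product, so the other is (8 × 2480) / 80 = 19840 / 80 = 248.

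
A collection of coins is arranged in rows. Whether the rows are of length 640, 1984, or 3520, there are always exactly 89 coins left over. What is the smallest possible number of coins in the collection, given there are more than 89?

N − 89 must be a common multiple of 640, 1984, and 3520.
640 = 2^7 × 5
1984 = 2^6 × 31
3520 = 2^6 × 5 × 11
LCM(640, 1984, 3520) = 2^7 × 5 × 11 × 31 = 218240.
Smallest N > 89 is LCM + 89 = 218240 + 89 = 218329.

218329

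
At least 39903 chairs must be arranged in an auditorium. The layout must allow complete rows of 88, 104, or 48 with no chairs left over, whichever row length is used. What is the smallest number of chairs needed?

41184

The number of chairs must be a common multiple of 88, 104, and 48, so a multiple of their LCM.
88 = 2^3 × 11
104 = 2^3 × 13
48 = 2^4 × 3
LCM(88, 104, 48) = 2^4 × 3 × 11 × 13 = 6864.
Smallest multiple of 6864 that is ≥ 39903: ⌈39903/6864⌉ × 6864 = 6 × 6864 = 41184.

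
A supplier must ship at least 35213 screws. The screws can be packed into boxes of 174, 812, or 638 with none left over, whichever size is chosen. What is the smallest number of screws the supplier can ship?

53592

The number of screws must be a common multiple of 174, 812, and 638, so a multiple of their LCM.
174 = 2 × 3 × 29
812 = 2^2 × 7 × 29
638 = 2 × 11 × 29
LCM(174, 812, 638) = 2^2 × 3 × 7 × 11 × 29 = 26796.
Smallest multiple of 26796 that is ≥ 35213: ⌈35213/26796⌉ × 26796 = 2 × 26796 = 53592.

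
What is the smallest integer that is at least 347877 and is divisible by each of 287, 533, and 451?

The integer must be a common multiple of 287, 533, and 451, so a multiple of their LCM.
287 = 7 × 41
533 = 13 × 41
451 = 11 × 41
LCM(287, 533, 451) = 7 × 11 × 13 × 41 = 41041.
Smallest multiple of 41041 that is ≥ 347877: ⌈347877/41041⌉ × 41041 = 9 × 41041 = 369369.

369369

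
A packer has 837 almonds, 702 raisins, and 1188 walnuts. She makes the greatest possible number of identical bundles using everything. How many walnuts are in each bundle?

44

Number of bundles = gcd(837, 702, 1188).
837 = 3^3 × 31
702 = 2 × 3^3 × 13
1188 = 2^2 × 3^3 × 11
gcd(837, 702, 1188) = 3^3 = 27.
walnuts per bundle = 1188 / 27 = 44.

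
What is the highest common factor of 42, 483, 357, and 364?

7

42 = 2 × 3 × 7
483 = 3 × 7 × 23
357 = 3 × 7 × 17
364 = 2^2 × 7 × 13
gcd(42, 483, 357, 364) = 7.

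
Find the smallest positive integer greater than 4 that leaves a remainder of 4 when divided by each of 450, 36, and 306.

N − 4 must be a common multiple of 450, 36, and 306.
450 = 2 × 3^2 × 5^2
36 = 2^2 × 3^2
306 = 2 × 3^2 × 17
LCM(450, 36, 306) = 2^2 × 3^2 × 5^2 × 17 = 15300.
Smallest N > 4 is LCM + 4 = 15300 + 4 = 15304.

15304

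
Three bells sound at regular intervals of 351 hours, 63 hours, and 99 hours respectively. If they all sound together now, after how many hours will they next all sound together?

They coincide at every common multiple of the periods; the first is the LCM.
351 = 3^3 × 13
63 = 3^2 × 7
99 = 3^2 × 11
LCM(351, 63, 99) = 3^3 × 7 × 11 × 13 = 27027.

27027 hours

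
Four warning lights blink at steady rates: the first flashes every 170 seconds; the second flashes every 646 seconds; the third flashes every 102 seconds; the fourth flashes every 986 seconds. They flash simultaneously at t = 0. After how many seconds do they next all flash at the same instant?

281010 seconds

The first simultaneous occurrence is after LCM of the individual periods.
170 = 2 × 5 × 17
646 = 2 × 17 × 19
102 = 2 × 3 × 17
986 = 2 × 17 × 29
LCM(170, 646, 102, 986) = 2 × 3 × 5 × 17 × 19 × 29 = 281010.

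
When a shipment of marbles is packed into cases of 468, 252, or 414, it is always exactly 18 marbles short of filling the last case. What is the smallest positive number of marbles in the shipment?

Being 18 short of a full case of size k means N ≡ −18 (mod k), i.e. N + 18 is a multiple of each size.
468 = 2^2 × 3^2 × 13
252 = 2^2 × 3^2 × 7
414 = 2 × 3^2 × 23
LCM(468, 252, 414) = 2^2 × 3^2 × 7 × 13 × 23 = 75348.
Smallest positive N is 75348 − 18 = 75330.

75330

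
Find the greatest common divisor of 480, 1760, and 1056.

480 = 2^5 × 3 × 5
1760 = 2^5 × 5 × 11
1056 = 2^5 × 3 × 11
gcd(480, 1760, 1056) = 2^5 = 32.

32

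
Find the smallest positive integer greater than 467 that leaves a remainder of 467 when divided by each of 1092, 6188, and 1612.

575951

N − 467 must be a common multiple of 1092, 6188, and 1612.
1092 = 2^2 × 3 × 7 × 13
6188 = 2^2 × 7 × 13 × 17
1612 = 2^2 × 13 × 31
LCM(1092, 6188, 1612) = 2^2 × 3 × 7 × 13 × 17 × 31 = 575484.
Smallest N > 467 is LCM + 467 = 575484 + 467 = 575951.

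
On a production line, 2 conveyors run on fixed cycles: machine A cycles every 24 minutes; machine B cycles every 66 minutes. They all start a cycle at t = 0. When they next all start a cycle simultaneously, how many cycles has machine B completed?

4 cycles

All finish a whole number of cycles simultaneously at t = LCM of the periods.
24 = 2^3 × 3
66 = 2 × 3 × 11
LCM(24, 66) = 2^3 × 3 × 11 = 264.
Cycles for period 66: 264 / 66 = 4.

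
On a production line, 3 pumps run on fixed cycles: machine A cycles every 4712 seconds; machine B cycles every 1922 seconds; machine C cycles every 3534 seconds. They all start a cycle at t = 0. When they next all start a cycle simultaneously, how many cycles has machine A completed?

All finish a whole number of cycles simultaneously at t = LCM of the periods.
4712 = 2^3 × 19 × 31
1922 = 2 × 31^2
3534 = 2 × 3 × 19 × 31
LCM(4712, 1922, 3534) = 2^3 × 3 × 19 × 31^2 = 438216.
Cycles for period 4712: 438216 / 4712 = 93.

93 cycles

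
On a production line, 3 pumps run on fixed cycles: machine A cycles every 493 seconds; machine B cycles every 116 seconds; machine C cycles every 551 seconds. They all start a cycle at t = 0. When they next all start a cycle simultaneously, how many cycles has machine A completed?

The first common completion time is the LCM of the periods.
493 = 17 × 29
116 = 2^2 × 29
551 = 19 × 29
LCM(493, 116, 551) = 2^2 × 17 × 19 × 29 = 37468.
Cycles for period 493: 37468 / 493 = 76.

76 cycles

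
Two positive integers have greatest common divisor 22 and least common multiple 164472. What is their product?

For any two positive integers, gcd × lcm = product = 22 × 164472 = 3618384.

3618384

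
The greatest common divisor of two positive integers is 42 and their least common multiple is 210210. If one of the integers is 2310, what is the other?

3822

For two integers, gcd × lcm = product, so the other is (42 × 210210) / 2310 = 8828820 / 2310 = 3822.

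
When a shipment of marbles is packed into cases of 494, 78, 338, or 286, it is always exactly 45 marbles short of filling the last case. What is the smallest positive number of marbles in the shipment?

211881

Being 45 short of a full case of size k means N ≡ −45 (mod k), i.e. N + 45 is a multiple of each size.
494 = 2 × 13 × 19
78 = 2 × 3 × 13
338 = 2 × 13^2
286 = 2 × 11 × 13
LCM(494, 78, 338, 286) = 2 × 3 × 11 × 13^2 × 19 = 211926.
Smallest positive N is 211926 − 45 = 211881.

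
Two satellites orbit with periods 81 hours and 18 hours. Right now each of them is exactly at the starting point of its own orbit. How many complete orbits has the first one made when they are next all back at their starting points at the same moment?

They are all back at their starting positions together after one LCM of the periods.
81 = 3^4
18 = 2 × 3^2
LCM(81, 18) = 2 × 3^4 = 162.
Orbits for period 81: 162 / 81 = 2.

2 orbits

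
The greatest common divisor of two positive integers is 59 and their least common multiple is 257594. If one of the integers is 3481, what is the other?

For two integers, gcd × lcm = product, so the other is (59 × 257594) / 3481 = 15198046 / 3481 = 4366.

4366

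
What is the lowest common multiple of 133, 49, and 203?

133 = 7 × 19
49 = 7^2
203 = 7 × 29
LCM(133, 49, 203) = 7^2 × 19 × 29 = 26999.

26999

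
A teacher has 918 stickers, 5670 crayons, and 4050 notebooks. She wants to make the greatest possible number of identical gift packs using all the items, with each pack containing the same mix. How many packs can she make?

54 packs

The pack count must divide each quantity, so the greatest is gcd(918, 5670, 4050).
918 = 2 × 3^3 × 17
5670 = 2 × 3^4 × 5 × 7
4050 = 2 × 3^4 × 5^2
gcd(918, 5670, 4050) = 2 × 3^3 = 54.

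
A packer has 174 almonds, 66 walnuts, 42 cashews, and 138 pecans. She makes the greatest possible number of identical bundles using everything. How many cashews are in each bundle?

7

Number of bundles = gcd(174, 66, 42, 138).
174 = 2 × 3 × 29
66 = 2 × 3 × 11
42 = 2 × 3 × 7
138 = 2 × 3 × 23
gcd(174, 66, 42, 138) = 2 × 3 = 6.
cashews per bundle = 42 / 6 = 7.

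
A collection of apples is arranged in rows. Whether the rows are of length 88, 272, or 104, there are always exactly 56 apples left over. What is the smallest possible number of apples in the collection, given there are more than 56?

38952

N − 56 must be a common multiple of 88, 272, and 104.
88 = 2^3 × 11
272 = 2^4 × 17
104 = 2^3 × 13
LCM(88, 272, 104) = 2^4 × 11 × 13 × 17 = 38896.
Smallest N > 56 is LCM + 56 = 38896 + 56 = 38952.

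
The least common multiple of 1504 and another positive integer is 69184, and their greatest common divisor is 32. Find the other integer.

1472

gcd × lcm = product of the two integers, so the other integer is (32 × 69184) / 1504 = 1472.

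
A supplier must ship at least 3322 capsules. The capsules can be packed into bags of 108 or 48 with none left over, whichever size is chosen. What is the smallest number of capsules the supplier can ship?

3456

The number of capsules must be a common multiple of 108 and 48, so a multiple of their LCM.
108 = 2^2 × 3^3
48 = 2^4 × 3
LCM(108, 48) = 2^4 × 3^3 = 432.
Smallest multiple of 432 that is ≥ 3322: ⌈3322/432⌉ × 432 = 8 × 432 = 3456.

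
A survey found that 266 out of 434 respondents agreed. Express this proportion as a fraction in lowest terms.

19/31

266 = 2 × 7 × 19
434 = 2 × 7 × 31
gcd(266, 434) = 2 × 7 = 14.
Divide numerator and denominator by 14: 266/434 = 19/31.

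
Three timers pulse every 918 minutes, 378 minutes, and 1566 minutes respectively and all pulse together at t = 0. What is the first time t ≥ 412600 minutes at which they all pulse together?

559062 minutes

Joint pulses occur at multiples of LCM(918, 378, 1566).
918 = 2 × 3^3 × 17
378 = 2 × 3^3 × 7
1566 = 2 × 3^3 × 29
LCM(918, 378, 1566) = 2 × 3^3 × 7 × 17 × 29 = 186354.
Smallest multiple of 186354 that is ≥ 412600: ⌈412600/186354⌉ × 186354 = 3 × 186354 = 559062.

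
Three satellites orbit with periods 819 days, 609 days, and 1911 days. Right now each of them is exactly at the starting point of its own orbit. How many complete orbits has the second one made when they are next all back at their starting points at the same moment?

They are all back at their starting positions together after one LCM of the periods.
819 = 3^2 × 7 × 13
609 = 3 × 7 × 29
1911 = 3 × 7^2 × 13
LCM(819, 609, 1911) = 3^2 × 7^2 × 13 × 29 = 166257.
Orbits for period 609: 166257 / 609 = 273.

273 orbits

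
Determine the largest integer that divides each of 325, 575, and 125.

325 = 5^2 × 13
575 = 5^2 × 23
125 = 5^3
gcd(325, 575, 125) = 5^2 = 25.

25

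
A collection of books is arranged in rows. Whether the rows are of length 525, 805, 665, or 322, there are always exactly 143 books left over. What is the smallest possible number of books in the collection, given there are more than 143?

458993

N − 143 must be a common multiple of 525, 805, 665, and 322.
525 = 3 × 5^2 × 7
805 = 5 × 7 × 23
665 = 5 × 7 × 19
322 = 2 × 7 × 23
LCM(525, 805, 665, 322) = 2 × 3 × 5^2 × 7 × 19 × 23 = 458850.
Smallest N > 143 is LCM + 143 = 458850 + 143 = 458993.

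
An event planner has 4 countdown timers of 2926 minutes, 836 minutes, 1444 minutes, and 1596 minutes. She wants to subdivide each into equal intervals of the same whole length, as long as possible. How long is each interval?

The interval must divide each timer length; the longest such is the gcd.
2926 = 2 × 7 × 11 × 19
836 = 2^2 × 11 × 19
1444 = 2^2 × 19^2
1596 = 2^2 × 3 × 7 × 19
gcd(2926, 836, 1444, 1596) = 2 × 19 = 38.

38 minutes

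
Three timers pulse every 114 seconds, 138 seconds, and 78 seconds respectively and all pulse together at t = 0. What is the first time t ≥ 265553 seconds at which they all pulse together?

272688 seconds

Joint pulses occur at multiples of LCM(114, 138, 78).
114 = 2 × 3 × 19
138 = 2 × 3 × 23
78 = 2 × 3 × 13
LCM(114, 138, 78) = 2 × 3 × 13 × 19 × 23 = 34086.
Smallest multiple of 34086 that is ≥ 265553: ⌈265553/34086⌉ × 34086 = 8 × 34086 = 272688.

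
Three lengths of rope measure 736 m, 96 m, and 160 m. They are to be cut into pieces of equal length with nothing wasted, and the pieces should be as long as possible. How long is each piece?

32 m

The greatest length dividing all of 736, 96, and 160 is their gcd.
736 = 2^5 × 23
96 = 2^5 × 3
160 = 2^5 × 5
gcd(736, 96, 160) = 2^5 = 32.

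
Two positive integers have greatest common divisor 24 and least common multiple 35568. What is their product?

853632

For any two positive integers, gcd × lcm = product = 24 × 35568 = 853632.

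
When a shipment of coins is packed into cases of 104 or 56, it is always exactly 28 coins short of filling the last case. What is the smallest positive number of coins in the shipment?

700

Being 28 short of a full case of size k means N ≡ −28 (mod k), i.e. N + 28 is a multiple of each size.
104 = 2^3 × 13
56 = 2^3 × 7
LCM(104, 56) = 2^3 × 7 × 13 = 728.
Smallest positive N is 728 − 28 = 700.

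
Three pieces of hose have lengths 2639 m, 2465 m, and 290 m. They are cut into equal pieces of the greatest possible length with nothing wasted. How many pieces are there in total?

Piece length = gcd(2639, 2465, 290).
2639 = 7 × 13 × 29
2465 = 5 × 17 × 29
290 = 2 × 5 × 29
gcd(2639, 2465, 290) = 29.
Total pieces = 2639/29 + 2465/29 + 290/29 = 91 + 85 + 10 = 186.

186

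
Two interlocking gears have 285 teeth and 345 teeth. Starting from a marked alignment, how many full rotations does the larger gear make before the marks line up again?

They are all back at their starting positions together after one LCM of the periods.
285 = 3 × 5 × 19
345 = 3 × 5 × 23
LCM(285, 345) = 3 × 5 × 19 × 23 = 6555.
Rotations for period 345: 6555 / 345 = 19.

19 rotations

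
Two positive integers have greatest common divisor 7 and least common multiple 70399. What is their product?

For any two positive integers, gcd × lcm = product = 7 × 70399 = 492793.

492793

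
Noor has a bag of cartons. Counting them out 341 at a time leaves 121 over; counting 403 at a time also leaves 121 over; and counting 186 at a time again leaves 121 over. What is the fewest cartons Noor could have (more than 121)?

26719

N − 121 must be a common multiple of 341, 403, and 186.
341 = 11 × 31
403 = 13 × 31
186 = 2 × 3 × 31
LCM(341, 403, 186) = 2 × 3 × 11 × 13 × 31 = 26598.
Smallest N > 121 is LCM + 121 = 26598 + 121 = 26719.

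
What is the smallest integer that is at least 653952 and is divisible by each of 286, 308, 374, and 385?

680680

The integer must be a common multiple of 286, 308, 374, and 385, so a multiple of their LCM.
286 = 2 × 11 × 13
308 = 2^2 × 7 × 11
374 = 2 × 11 × 17
385 = 5 × 7 × 11
LCM(286, 308, 374, 385) = 2^2 × 5 × 7 × 11 × 13 × 17 = 340340.
Smallest multiple of 340340 that is ≥ 653952: ⌈653952/340340⌉ × 340340 = 2 × 340340 = 680680.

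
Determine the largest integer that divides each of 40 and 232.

40 = 2^3 × 5
232 = 2^3 × 29
gcd(40, 232) = 2^3 = 8.

8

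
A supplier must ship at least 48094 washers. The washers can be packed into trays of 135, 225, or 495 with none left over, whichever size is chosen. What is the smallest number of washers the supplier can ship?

51975

The number of washers must be a common multiple of 135, 225, and 495, so a multiple of their LCM.
135 = 3^3 × 5
225 = 3^2 × 5^2
495 = 3^2 × 5 × 11
LCM(135, 225, 495) = 3^3 × 5^2 × 11 = 7425.
Smallest multiple of 7425 that is ≥ 48094: ⌈48094/7425⌉ × 7425 = 7 × 7425 = 51975.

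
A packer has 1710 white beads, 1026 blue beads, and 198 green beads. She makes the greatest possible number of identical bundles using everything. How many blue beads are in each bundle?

57

Number of bundles = gcd(1710, 1026, 198).
1710 = 2 × 3^2 × 5 × 19
1026 = 2 × 3^3 × 19
198 = 2 × 3^2 × 11
gcd(1710, 1026, 198) = 2 × 3^2 = 18.
blue beads per bundle = 1026 / 18 = 57.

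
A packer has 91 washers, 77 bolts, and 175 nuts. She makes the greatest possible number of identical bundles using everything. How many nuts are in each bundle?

Number of bundles = gcd(91, 77, 175).
91 = 7 × 13
77 = 7 × 11
175 = 5^2 × 7
gcd(91, 77, 175) = 7.
nuts per bundle = 175 / 7 = 25.

25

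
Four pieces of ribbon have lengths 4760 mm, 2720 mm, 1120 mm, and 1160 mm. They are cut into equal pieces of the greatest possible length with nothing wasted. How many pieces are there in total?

Piece length = gcd(4760, 2720, 1120, 1160).
4760 = 2^3 × 5 × 7 × 17
2720 = 2^5 × 5 × 17
1120 = 2^5 × 5 × 7
1160 = 2^3 × 5 × 29
gcd(4760, 2720, 1120, 1160) = 2^3 × 5 = 40.
Total pieces = 4760/40 + 2720/40 + 1120/40 + 1160/40 = 119 + 68 + 28 + 29 = 244.

244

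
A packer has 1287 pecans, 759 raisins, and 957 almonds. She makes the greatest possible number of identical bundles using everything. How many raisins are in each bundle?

23

Number of bundles = gcd(1287, 759, 957).
1287 = 3^2 × 11 × 13
759 = 3 × 11 × 23
957 = 3 × 11 × 29
gcd(1287, 759, 957) = 3 × 11 = 33.
raisins per bundle = 759 / 33 = 23.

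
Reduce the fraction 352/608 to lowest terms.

11/19

352 = 2^5 × 11
608 = 2^5 × 19
gcd(352, 608) = 2^5 = 32.
Divide numerator and denominator by 32: 352/608 = 11/19.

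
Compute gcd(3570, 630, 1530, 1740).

3570 = 2 × 3 × 5 × 7 × 17
630 = 2 × 3^2 × 5 × 7
1530 = 2 × 3^2 × 5 × 17
1740 = 2^2 × 3 × 5 × 29
gcd(3570, 630, 1530, 1740) = 2 × 3 × 5 = 30.

30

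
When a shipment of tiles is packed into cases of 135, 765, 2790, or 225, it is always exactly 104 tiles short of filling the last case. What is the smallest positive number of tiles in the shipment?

711346

Being 104 short of a full case of size k means N ≡ −104 (mod k), i.e. N + 104 is a multiple of each size.
135 = 3^3 × 5
765 = 3^2 × 5 × 17
2790 = 2 × 3^2 × 5 × 31
225 = 3^2 × 5^2
LCM(135, 765, 2790, 225) = 2 × 3^3 × 5^2 × 17 × 31 = 711450.
Smallest positive N is 711450 − 104 = 711346.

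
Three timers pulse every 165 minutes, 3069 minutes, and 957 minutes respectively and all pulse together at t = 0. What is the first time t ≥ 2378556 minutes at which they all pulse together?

2670030 minutes

Joint pulses occur at multiples of LCM(165, 3069, 957).
165 = 3 × 5 × 11
3069 = 3^2 × 11 × 31
957 = 3 × 11 × 29
LCM(165, 3069, 957) = 3^2 × 5 × 11 × 29 × 31 = 445005.
Smallest multiple of 445005 that is ≥ 2378556: ⌈2378556/445005⌉ × 445005 = 6 × 445005 = 2670030.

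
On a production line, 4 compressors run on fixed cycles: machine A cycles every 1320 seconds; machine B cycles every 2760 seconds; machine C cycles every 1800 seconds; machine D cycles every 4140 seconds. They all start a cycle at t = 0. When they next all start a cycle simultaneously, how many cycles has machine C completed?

253 cycles

They are all back at their starting positions together after one LCM of the periods.
1320 = 2^3 × 3 × 5 × 11
2760 = 2^3 × 3 × 5 × 23
1800 = 2^3 × 3^2 × 5^2
4140 = 2^2 × 3^2 × 5 × 23
LCM(1320, 2760, 1800, 4140) = 2^3 × 3^2 × 5^2 × 11 × 23 = 455400.
Cycles for period 1800: 455400 / 1800 = 253.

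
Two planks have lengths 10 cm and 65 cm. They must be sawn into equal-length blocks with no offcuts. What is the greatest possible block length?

By the Euclidean algorithm:
65 = 6 × 10 + 5
10 = 2 × 5 + 0
gcd(10, 65) = 5.

5 cm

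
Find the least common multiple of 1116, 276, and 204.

436356

1116 = 2^2 × 3^2 × 31
276 = 2^2 × 3 × 23
204 = 2^2 × 3 × 17
LCM(1116, 276, 204) = 2^2 × 3^2 × 17 × 23 × 31 = 436356.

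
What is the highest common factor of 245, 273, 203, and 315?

7

245 = 5 × 7^2
273 = 3 × 7 × 13
203 = 7 × 29
315 = 3^2 × 5 × 7
gcd(245, 273, 203, 315) = 7.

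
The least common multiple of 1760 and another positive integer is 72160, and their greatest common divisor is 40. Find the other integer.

1640

gcd × lcm = product of the two integers, so the other integer is (40 × 72160) / 1760 = 1640.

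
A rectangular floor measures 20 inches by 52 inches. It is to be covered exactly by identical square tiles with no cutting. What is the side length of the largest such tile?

The tile side must divide both 20 and 52, so the largest is their gcd.
20 = 2^2 × 5
52 = 2^2 × 13
gcd(20, 52) = 2^2 = 4.

4 inches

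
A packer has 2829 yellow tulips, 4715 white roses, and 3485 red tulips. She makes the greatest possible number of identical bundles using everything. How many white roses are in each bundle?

115

Number of bundles = gcd(2829, 4715, 3485).
2829 = 3 × 23 × 41
4715 = 5 × 23 × 41
3485 = 5 × 17 × 41
gcd(2829, 4715, 3485) = 41.
white roses per bundle = 4715 / 41 = 115.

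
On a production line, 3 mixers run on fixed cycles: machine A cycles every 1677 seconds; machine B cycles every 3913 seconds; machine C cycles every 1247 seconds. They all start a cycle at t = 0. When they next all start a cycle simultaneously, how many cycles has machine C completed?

All finish a whole number of cycles simultaneously at t = LCM of the periods.
1677 = 3 × 13 × 43
3913 = 7 × 13 × 43
1247 = 29 × 43
LCM(1677, 3913, 1247) = 3 × 7 × 13 × 29 × 43 = 340431.
Cycles for period 1247: 340431 / 1247 = 273.

273 cycles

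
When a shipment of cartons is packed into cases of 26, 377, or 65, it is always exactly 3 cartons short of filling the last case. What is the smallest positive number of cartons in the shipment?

3767

Being 3 short of a full case of size k means N ≡ −3 (mod k), i.e. N + 3 is a multiple of each size.
26 = 2 × 13
377 = 13 × 29
65 = 5 × 13
LCM(26, 377, 65) = 2 × 5 × 13 × 29 = 3770.
Smallest positive N is 3770 − 3 = 3767.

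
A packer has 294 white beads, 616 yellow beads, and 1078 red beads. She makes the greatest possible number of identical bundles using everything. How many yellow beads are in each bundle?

Number of bundles = gcd(294, 616, 1078).
294 = 2 × 3 × 7^2
616 = 2^3 × 7 × 11
1078 = 2 × 7^2 × 11
gcd(294, 616, 1078) = 2 × 7 = 14.
yellow beads per bundle = 616 / 14 = 44.

44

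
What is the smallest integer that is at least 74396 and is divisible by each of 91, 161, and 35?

83720

The integer must be a common multiple of 91, 161, and 35, so a multiple of their LCM.
91 = 7 × 13
161 = 7 × 23
35 = 5 × 7
LCM(91, 161, 35) = 5 × 7 × 13 × 23 = 10465.
Smallest multiple of 10465 that is ≥ 74396: ⌈74396/10465⌉ × 10465 = 8 × 10465 = 83720.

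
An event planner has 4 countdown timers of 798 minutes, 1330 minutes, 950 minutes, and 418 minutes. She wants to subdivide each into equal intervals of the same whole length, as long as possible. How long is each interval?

The interval must divide each timer length; the longest such is the gcd.
798 = 2 × 3 × 7 × 19
1330 = 2 × 5 × 7 × 19
950 = 2 × 5^2 × 19
418 = 2 × 11 × 19
gcd(798, 1330, 950, 418) = 2 × 19 = 38.

38 minutes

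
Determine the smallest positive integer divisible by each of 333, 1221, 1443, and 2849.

333333

333 = 3^2 × 37
1221 = 3 × 11 × 37
1443 = 3 × 13 × 37
2849 = 7 × 11 × 37
LCM(333, 1221, 1443, 2849) = 3^2 × 7 × 11 × 13 × 37 = 333333.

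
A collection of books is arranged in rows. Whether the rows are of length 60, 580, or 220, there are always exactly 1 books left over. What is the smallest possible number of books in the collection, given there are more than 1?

N − 1 must be a common multiple of 60, 580, and 220.
60 = 2^2 × 3 × 5
580 = 2^2 × 5 × 29
220 = 2^2 × 5 × 11
LCM(60, 580, 220) = 2^2 × 3 × 5 × 11 × 29 = 19140.
Smallest N > 1 is LCM + 1 = 19140 + 1 = 19141.

19141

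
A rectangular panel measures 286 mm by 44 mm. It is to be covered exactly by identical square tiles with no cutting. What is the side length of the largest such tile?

22 mm

The tile side must divide both 286 and 44, so the largest is their gcd.
286 = 2 × 11 × 13
44 = 2^2 × 11
gcd(286, 44) = 2 × 11 = 22.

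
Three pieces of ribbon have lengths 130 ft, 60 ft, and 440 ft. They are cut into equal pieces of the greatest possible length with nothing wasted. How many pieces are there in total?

Piece length = gcd(130, 60, 440).
130 = 2 × 5 × 13
60 = 2^2 × 3 × 5
440 = 2^3 × 5 × 11
gcd(130, 60, 440) = 2 × 5 = 10.
Total pieces = 130/10 + 60/10 + 440/10 = 13 + 6 + 44 = 63.

63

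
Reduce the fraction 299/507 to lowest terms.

299 = 13 × 23
507 = 3 × 13^2
gcd(299, 507) = 13.
Divide numerator and denominator by 13: 299/507 = 23/39.

23/39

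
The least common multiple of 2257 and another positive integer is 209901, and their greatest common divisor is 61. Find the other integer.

5673

gcd × lcm = product of the two integers, so the other integer is (61 × 209901) / 2257 = 5673.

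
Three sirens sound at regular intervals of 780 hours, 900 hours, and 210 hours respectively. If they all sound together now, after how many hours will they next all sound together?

81900 hours

The first simultaneous occurrence is after LCM of the individual periods.
780 = 2^2 × 3 × 5 × 13
900 = 2^2 × 3^2 × 5^2
210 = 2 × 3 × 5 × 7
LCM(780, 900, 210) = 2^2 × 3^2 × 5^2 × 7 × 13 = 81900.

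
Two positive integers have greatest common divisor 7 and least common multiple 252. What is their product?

1764

For any two positive integers, gcd × lcm = product = 7 × 252 = 1764.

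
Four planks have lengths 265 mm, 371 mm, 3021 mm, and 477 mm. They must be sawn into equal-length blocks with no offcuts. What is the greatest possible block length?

53 mm

The block length must divide every plank, so the greatest is gcd(265, 371, 3021, 477).
265 = 5 × 53
371 = 7 × 53
3021 = 3 × 19 × 53
477 = 3^2 × 53
gcd(265, 371, 3021, 477) = 53.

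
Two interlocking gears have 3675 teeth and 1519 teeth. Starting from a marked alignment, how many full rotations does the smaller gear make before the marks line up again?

The first common completion time is the LCM of the periods.
3675 = 3 × 5^2 × 7^2
1519 = 7^2 × 31
LCM(3675, 1519) = 3 × 5^2 × 7^2 × 31 = 113925.
Rotations for period 1519: 113925 / 1519 = 75.

75 rotations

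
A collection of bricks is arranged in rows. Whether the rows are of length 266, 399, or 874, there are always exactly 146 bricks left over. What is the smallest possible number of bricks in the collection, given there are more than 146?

N − 146 must be a common multiple of 266, 399, and 874.
266 = 2 × 7 × 19
399 = 3 × 7 × 19
874 = 2 × 19 × 23
LCM(266, 399, 874) = 2 × 3 × 7 × 19 × 23 = 18354.
Smallest N > 146 is LCM + 146 = 18354 + 146 = 18500.

18500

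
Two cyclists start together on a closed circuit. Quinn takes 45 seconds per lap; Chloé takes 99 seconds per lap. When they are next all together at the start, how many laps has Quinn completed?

They are all back at their starting positions together after one LCM of the periods.
45 = 3^2 × 5
99 = 3^2 × 11
LCM(45, 99) = 3^2 × 5 × 11 = 495.
Laps for period 45: 495 / 45 = 11.

11 laps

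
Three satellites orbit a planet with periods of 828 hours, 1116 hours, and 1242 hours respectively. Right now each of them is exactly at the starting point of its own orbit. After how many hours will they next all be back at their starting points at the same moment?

The first simultaneous occurrence is after LCM of the individual periods.
828 = 2^2 × 3^2 × 23
1116 = 2^2 × 3^2 × 31
1242 = 2 × 3^3 × 23
LCM(828, 1116, 1242) = 2^2 × 3^3 × 23 × 31 = 77004.

77004 hours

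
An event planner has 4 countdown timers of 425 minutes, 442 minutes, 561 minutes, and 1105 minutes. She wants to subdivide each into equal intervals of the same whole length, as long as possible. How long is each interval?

17 minutes

The interval must divide each timer length; the longest such is the gcd.
425 = 5^2 × 17
442 = 2 × 13 × 17
561 = 3 × 11 × 17
1105 = 5 × 13 × 17
gcd(425, 442, 561, 1105) = 17.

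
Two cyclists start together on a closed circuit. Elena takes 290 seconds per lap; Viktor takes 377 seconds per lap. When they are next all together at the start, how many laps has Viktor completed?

10 laps

The first common completion time is the LCM of the periods.
290 = 2 × 5 × 29
377 = 13 × 29
LCM(290, 377) = 2 × 5 × 13 × 29 = 3770.
Laps for period 377: 3770 / 377 = 10.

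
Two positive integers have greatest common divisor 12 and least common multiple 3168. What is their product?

For any two positive integers, gcd × lcm = product = 12 × 3168 = 38016.

38016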